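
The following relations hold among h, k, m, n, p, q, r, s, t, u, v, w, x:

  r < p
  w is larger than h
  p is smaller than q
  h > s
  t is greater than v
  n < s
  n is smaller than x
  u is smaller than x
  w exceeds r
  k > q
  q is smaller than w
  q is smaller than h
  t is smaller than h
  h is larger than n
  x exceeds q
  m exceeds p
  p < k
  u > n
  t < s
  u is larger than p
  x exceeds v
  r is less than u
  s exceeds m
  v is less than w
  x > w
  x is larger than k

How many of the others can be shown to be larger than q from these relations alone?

The elements the relations force above q are k, h, w, x — no chain reaches any other.
That is 4.

4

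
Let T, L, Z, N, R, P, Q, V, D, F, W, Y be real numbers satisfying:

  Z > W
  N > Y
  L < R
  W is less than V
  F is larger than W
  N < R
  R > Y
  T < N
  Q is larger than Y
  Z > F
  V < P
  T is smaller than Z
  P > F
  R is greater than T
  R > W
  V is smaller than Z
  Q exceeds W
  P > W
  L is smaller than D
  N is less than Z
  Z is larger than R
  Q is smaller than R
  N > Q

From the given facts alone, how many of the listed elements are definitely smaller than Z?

9

The elements the relations force below Z are Y, W, T, L, Q, N, F, V, R — no chain reaches any other.
That is 9.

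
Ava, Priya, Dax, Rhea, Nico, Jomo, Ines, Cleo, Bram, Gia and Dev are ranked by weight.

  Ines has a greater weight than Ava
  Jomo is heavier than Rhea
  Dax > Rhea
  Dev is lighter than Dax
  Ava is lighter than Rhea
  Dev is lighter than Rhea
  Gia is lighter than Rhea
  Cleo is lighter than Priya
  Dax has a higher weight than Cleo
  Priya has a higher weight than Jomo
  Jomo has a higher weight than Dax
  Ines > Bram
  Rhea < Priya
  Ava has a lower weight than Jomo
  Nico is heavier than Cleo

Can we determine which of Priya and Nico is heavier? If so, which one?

undetermined

Following every chain through Nico: below Nico we get Cleo.
Priya is not reached, and no chain runs the other way from Priya to Nico.
So the given relations leave the order of Nico and Priya undetermined.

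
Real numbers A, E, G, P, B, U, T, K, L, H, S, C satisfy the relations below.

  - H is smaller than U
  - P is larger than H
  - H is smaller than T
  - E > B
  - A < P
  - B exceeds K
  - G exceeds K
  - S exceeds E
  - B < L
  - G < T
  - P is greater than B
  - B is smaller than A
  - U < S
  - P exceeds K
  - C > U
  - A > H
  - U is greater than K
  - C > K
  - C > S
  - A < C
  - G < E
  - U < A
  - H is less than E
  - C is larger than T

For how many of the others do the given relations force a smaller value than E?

4

From E the given relations immediately reach H, G, B.
From those, K — 4 in total.
Nothing else is reachable below E; 4 in all.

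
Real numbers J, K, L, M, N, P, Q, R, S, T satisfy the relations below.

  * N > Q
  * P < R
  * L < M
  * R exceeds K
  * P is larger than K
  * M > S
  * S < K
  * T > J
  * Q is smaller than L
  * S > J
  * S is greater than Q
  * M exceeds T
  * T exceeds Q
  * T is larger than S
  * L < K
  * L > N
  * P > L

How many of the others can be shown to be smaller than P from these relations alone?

6

From P the given relations immediately reach L, K.
From those, Q, N, S — 5 in total.
From those, J — 6 in total.
No other element is forced below P by the given relations, so the count is 6.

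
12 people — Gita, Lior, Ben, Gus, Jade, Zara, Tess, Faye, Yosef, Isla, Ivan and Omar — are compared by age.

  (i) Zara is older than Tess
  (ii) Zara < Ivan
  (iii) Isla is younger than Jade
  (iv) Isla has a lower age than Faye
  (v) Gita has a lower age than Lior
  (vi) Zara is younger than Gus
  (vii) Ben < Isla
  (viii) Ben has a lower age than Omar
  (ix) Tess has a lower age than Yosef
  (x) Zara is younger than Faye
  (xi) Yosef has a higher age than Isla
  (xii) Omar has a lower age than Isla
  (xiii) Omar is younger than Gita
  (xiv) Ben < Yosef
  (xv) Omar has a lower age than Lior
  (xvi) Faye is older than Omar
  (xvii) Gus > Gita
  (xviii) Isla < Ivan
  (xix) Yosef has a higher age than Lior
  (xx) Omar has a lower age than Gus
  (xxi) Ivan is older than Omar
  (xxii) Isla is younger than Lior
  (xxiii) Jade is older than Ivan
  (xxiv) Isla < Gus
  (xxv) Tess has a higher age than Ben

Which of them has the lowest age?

Chaining upward from Ben: directly above it, Omar, Tess, Isla, Yosef; then Zara, Gita, Ivan, Lior, Faye, Jade, Gus.
That covers every other element, and nothing is given below Ben, so Ben is the lowest age.

Ben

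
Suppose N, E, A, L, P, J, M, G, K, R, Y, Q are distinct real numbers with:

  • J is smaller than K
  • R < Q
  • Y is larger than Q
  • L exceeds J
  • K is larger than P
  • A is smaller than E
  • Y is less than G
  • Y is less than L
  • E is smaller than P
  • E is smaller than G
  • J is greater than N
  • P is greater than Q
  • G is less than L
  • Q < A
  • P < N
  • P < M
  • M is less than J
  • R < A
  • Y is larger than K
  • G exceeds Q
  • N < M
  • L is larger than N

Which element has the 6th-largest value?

M

Chaining the given pairs: R < Q < A < E < P < N < M < J < K < Y < G < L.
Counting 6 from the largest end gives M.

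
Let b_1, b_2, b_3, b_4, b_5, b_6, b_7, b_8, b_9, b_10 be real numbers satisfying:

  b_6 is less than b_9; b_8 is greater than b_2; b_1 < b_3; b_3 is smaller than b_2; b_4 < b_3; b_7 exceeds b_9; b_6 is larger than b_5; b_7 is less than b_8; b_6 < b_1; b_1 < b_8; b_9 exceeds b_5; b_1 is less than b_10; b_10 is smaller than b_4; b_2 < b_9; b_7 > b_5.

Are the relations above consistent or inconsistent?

The single ordering b_5 < b_6 < b_1 < b_10 < b_4 < b_3 < b_2 < b_9 < b_7 < b_8 satisfies every listed relation, so no contradiction arises.

consistent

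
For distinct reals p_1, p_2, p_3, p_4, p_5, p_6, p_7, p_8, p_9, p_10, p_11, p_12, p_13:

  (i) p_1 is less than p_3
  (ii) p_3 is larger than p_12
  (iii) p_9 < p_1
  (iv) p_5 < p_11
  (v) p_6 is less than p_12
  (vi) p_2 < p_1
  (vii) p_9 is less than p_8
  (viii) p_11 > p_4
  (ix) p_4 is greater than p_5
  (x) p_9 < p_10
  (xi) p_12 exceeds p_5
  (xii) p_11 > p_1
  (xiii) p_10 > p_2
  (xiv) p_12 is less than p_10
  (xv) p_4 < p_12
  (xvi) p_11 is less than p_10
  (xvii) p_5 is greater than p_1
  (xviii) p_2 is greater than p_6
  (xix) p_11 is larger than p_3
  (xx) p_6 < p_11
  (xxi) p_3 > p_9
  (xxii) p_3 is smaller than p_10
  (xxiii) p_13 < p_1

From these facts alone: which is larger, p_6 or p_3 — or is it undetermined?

p_3

The relevant relations are p_6 < p_2; p_2 < p_1; p_1 < p_5; p_5 < p_4; p_4 < p_12; p_12 < p_3.
Chaining these gives p_6 < p_2 < p_1 < p_5 < p_4 < p_12 < p_3.
So p_3 is larger.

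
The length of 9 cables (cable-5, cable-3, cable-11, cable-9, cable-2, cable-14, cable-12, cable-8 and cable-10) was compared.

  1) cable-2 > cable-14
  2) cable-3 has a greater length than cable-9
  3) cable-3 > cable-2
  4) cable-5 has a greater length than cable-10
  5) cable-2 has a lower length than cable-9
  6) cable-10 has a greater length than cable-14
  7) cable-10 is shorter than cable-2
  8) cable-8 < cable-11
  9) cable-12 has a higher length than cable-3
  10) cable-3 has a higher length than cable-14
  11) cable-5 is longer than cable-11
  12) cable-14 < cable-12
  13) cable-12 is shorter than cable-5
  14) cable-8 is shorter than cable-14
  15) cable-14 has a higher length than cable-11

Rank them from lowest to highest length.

Nothing is placed below cable-8, so it is least; from there cable-8 < cable-11; cable-11 < cable-14; cable-14 < cable-10; cable-10 < cable-2; cable-2 < cable-9; cable-9 < cable-3; cable-3 < cable-12; cable-12 < cable-5, each given directly.

cable-8 < cable-11 < cable-14 < cable-10 < cable-2 < cable-9 < cable-3 < cable-12 < cable-5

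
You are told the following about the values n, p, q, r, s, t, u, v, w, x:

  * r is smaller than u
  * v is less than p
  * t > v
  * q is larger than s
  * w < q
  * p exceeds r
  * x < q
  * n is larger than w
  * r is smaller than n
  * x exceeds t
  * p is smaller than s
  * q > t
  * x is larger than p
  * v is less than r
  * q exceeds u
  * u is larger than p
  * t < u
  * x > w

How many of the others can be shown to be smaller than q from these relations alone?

The elements the relations force below q are w, v, t, r, p, s, x, u — no chain reaches any other.
That is 8.

8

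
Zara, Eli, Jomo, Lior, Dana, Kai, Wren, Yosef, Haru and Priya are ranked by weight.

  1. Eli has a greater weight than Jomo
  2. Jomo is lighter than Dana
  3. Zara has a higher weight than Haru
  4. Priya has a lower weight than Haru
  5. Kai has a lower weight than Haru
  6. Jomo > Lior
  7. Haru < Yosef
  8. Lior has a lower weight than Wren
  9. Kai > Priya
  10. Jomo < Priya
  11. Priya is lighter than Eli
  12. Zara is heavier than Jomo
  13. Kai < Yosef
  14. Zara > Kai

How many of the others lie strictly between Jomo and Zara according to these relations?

The relations place Jomo below Zara. An element lies strictly between them when it is forced above Jomo and also forced below Zara.
Above Jomo: {Priya, Kai, Haru, Eli, Yosef, Dana}. Below Zara: {Lior, Priya, Kai, Haru}.
Intersection: {Priya, Kai, Haru} — 3.

3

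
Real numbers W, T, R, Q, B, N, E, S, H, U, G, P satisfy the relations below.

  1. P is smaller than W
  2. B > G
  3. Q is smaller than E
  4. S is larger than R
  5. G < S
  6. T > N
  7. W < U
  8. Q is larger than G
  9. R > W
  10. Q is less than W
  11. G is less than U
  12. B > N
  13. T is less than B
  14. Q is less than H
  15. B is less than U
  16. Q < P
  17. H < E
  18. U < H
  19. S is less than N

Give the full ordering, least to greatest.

The consecutive links are each given: G < Q; Q < P; P < W; W < R; R < S; S < N; N < T; T < B; B < U; U < H; H < E.

G < Q < P < W < R < S < N < T < B < U < H < E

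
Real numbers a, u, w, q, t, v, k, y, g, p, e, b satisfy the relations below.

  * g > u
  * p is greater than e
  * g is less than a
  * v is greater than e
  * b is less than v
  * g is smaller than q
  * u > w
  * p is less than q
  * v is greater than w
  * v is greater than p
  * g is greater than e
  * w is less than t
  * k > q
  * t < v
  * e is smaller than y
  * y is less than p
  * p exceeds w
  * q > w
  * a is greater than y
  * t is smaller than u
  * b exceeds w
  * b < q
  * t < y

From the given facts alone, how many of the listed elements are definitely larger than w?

The elements the relations force above w are t, b, y, u, p, g, q, k, v, a — no chain reaches any other.
That is 10.

10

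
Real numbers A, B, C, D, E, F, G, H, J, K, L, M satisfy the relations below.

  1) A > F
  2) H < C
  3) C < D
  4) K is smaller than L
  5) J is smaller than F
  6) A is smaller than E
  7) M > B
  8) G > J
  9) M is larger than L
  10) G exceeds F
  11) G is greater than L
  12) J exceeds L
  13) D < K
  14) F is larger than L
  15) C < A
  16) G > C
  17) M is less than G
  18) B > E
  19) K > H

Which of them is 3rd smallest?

The consecutive relations fix a unique order: H < C < D < K < L < J < F < A < E < B < M < G.
Counting 3 from the smallest end gives D.

D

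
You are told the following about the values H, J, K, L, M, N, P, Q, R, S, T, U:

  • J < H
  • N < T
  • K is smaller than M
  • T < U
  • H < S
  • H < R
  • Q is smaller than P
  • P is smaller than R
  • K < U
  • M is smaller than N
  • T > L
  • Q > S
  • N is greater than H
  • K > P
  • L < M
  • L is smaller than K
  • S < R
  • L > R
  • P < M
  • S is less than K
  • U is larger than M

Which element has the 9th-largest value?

Chaining the given pairs: J < H < S < Q < P < R < L < K < M < N < T < U.
The 9th largest is Q.

Q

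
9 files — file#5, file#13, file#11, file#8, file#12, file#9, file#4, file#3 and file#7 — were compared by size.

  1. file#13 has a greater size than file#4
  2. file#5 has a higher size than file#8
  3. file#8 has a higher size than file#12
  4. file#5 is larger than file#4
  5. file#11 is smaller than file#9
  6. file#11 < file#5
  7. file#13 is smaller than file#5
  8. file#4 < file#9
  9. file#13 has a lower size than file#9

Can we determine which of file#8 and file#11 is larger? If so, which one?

undetermined

Following every chain through file#11: above file#11 we get file#9, file#5.
file#8 is not reached, and no chain runs the other way from file#8 to file#11.
So the given relations leave the order of file#11 and file#8 undetermined.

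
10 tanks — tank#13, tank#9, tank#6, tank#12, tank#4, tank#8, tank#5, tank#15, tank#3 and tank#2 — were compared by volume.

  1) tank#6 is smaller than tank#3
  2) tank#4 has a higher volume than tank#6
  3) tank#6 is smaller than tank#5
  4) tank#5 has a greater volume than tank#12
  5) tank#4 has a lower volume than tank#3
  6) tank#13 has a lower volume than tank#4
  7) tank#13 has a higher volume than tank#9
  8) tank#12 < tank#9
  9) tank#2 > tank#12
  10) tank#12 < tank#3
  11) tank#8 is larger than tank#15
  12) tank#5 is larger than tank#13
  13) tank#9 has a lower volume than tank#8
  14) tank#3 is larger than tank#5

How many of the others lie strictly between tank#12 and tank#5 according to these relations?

Chaining upward from tank#12 reaches: tank#9, tank#13, tank#4, tank#2, tank#3, tank#8.
Chaining downward from tank#5 reaches: tank#9, tank#13, tank#6.
Strictly between tank#12 and tank#5 are those in both lists: tank#9, tank#13 — 2 elements.

2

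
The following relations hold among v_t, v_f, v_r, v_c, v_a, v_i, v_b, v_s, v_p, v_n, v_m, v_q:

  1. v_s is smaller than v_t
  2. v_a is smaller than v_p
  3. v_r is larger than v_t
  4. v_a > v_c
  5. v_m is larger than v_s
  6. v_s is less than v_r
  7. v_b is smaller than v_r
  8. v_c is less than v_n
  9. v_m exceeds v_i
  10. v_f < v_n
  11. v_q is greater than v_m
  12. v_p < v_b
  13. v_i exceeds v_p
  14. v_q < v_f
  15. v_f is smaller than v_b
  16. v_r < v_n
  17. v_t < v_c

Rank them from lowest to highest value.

The consecutive links are each given: v_s < v_t; v_t < v_c; v_c < v_a; v_a < v_p; v_p < v_i; v_i < v_m; v_m < v_q; v_q < v_f; v_f < v_b; v_b < v_r; v_r < v_n.

v_s < v_t < v_c < v_a < v_p < v_i < v_m < v_q < v_f < v_b < v_r < v_n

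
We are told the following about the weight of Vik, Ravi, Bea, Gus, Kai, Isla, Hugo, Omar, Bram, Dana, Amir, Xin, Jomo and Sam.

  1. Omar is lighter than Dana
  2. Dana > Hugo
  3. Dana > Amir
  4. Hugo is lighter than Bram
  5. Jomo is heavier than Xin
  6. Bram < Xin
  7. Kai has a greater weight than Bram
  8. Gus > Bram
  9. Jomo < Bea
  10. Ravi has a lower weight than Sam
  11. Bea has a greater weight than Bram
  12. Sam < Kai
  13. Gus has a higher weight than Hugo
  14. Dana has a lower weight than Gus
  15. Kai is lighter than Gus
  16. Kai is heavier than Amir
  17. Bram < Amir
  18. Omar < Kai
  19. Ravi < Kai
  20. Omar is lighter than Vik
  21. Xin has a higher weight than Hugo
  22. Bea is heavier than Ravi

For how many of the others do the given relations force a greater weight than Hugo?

From Hugo the given relations immediately reach Bram, Xin, Dana, Gus.
From those, Amir, Jomo, Bea, Kai — 8 in total.
No other element is forced above Hugo by the given relations, so the count is 8.

8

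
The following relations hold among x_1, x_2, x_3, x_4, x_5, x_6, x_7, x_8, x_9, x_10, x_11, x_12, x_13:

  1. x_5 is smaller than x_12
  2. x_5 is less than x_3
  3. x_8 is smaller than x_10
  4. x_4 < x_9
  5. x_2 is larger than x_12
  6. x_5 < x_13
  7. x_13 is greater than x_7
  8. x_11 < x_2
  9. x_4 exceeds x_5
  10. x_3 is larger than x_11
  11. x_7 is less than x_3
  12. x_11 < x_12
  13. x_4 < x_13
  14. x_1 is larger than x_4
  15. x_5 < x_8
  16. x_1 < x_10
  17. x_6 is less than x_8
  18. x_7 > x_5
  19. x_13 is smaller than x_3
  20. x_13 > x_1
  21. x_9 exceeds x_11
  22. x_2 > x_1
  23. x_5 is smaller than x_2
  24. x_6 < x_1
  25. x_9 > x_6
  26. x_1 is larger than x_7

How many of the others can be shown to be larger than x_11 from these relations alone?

4

From x_11 the given relations immediately reach x_12, x_3, x_2, x_9.
Nothing else is reachable above x_11; 4 in all.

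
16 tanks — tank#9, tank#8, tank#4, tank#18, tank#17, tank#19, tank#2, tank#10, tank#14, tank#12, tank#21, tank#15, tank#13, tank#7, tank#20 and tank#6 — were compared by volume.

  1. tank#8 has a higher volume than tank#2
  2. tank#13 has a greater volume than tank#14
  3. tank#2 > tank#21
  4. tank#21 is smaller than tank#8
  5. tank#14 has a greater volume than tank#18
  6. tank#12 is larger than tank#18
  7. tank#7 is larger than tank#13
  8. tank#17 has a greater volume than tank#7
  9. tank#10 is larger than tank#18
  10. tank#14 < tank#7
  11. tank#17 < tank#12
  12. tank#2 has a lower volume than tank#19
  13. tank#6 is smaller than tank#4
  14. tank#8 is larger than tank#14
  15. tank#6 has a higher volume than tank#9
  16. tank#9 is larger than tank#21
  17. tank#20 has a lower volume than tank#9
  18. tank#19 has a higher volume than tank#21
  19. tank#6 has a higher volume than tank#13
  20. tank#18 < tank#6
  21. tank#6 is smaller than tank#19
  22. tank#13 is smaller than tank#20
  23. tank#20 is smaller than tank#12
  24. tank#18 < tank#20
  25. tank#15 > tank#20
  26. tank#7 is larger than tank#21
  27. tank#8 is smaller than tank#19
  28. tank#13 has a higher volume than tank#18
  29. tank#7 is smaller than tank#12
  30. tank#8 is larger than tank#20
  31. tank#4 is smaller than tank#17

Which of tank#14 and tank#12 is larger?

tank#12

Following the relations from tank#14: tank#14 < tank#13 < tank#20 < tank#9 < tank#6 < tank#4 < tank#17 < tank#12.
So tank#14 < tank#12; tank#12 is the larger of the two.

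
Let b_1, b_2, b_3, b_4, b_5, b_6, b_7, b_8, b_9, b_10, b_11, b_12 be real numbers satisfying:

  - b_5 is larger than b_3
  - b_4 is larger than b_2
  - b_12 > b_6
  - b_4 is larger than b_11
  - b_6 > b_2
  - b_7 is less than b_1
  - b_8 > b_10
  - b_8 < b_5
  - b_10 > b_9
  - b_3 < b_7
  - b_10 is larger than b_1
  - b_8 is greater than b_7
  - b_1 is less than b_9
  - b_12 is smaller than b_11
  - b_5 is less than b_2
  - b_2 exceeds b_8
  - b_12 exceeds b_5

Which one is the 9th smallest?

b_6

The consecutive relations fix a unique order: b_3 < b_7 < b_1 < b_9 < b_10 < b_8 < b_5 < b_2 < b_6 < b_12 < b_11 < b_4.
Counting 9 from the smallest end gives b_6.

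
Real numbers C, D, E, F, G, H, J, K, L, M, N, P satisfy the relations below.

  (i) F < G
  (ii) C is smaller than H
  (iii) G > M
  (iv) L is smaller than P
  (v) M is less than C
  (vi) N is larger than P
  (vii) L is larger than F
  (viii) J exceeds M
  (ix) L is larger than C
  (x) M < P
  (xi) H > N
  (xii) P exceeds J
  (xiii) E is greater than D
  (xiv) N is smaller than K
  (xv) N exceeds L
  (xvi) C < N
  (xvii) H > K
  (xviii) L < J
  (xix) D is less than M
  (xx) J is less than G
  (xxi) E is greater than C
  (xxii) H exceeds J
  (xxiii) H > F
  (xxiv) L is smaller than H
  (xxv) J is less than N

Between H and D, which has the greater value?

Link the given pairs in sequence: D < M; M < C; C < L; L < J; J < P; P < N; N < K; K < H.
Chaining these gives D < M < C < L < J < P < N < K < H.
So D < H; H is the larger of the two.

H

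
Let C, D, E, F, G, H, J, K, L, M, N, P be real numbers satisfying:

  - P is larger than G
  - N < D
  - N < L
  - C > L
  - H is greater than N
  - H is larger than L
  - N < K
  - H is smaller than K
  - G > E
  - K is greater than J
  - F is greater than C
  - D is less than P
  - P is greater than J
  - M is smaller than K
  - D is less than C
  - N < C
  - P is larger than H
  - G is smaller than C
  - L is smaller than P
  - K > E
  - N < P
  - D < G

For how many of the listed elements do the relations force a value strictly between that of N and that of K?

The relations place N below K. An element lies strictly between them when it is forced above N and also forced below K.
Above N: {D, L, G, H, C, F, P}. Below K: {M, E, J, L, H}.
Intersection: {L, H} — 2.

2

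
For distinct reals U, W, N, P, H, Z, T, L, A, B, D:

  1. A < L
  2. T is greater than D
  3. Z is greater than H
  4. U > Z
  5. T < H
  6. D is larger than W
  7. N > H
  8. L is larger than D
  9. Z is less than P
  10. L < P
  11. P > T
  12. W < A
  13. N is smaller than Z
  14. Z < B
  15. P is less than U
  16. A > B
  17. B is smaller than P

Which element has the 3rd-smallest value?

T

The consecutive relations fix a unique order: W < D < T < H < N < Z < B < A < L < P < U.
Counting 3 from the smallest end gives T.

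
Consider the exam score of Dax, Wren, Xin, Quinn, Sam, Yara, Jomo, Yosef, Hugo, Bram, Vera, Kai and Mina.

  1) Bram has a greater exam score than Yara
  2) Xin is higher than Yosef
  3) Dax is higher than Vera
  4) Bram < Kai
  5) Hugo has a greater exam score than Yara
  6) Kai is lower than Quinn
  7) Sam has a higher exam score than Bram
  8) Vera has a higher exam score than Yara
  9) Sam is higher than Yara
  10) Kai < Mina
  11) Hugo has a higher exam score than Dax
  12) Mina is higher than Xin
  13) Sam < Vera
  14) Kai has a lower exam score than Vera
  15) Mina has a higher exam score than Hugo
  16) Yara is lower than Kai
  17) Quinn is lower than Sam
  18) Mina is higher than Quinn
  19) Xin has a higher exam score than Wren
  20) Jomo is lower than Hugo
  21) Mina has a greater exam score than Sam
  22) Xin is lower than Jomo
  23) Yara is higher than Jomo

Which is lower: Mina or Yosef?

The relevant relations are Yosef < Xin; Xin < Jomo; Jomo < Yara; Yara < Bram; Bram < Kai; Kai < Quinn; Quinn < Sam; Sam < Vera; Vera < Dax; Dax < Hugo; Hugo < Mina.
Together: Yosef < Xin < Jomo < Yara < Bram < Kai < Quinn < Sam < Vera < Dax < Hugo < Mina.
So Yosef < Mina; Yosef is the lower of the two.

Yosef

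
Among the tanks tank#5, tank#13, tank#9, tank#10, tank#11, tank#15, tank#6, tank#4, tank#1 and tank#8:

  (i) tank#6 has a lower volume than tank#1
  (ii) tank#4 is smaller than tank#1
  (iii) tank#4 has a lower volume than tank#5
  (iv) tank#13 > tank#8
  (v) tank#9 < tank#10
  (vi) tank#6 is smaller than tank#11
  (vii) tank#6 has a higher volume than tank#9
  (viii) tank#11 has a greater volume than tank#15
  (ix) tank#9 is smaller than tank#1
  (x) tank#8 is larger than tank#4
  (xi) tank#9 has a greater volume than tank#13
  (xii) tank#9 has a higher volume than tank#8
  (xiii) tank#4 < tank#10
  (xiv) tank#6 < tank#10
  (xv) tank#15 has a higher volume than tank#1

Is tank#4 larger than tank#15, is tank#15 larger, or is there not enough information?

tank#4 < tank#8 < tank#13 < tank#9 < tank#6 < tank#1 < tank#15, by transitivity through tank#8, tank#13, tank#9, tank#6, tank#1.
So tank#15 is larger.

tank#15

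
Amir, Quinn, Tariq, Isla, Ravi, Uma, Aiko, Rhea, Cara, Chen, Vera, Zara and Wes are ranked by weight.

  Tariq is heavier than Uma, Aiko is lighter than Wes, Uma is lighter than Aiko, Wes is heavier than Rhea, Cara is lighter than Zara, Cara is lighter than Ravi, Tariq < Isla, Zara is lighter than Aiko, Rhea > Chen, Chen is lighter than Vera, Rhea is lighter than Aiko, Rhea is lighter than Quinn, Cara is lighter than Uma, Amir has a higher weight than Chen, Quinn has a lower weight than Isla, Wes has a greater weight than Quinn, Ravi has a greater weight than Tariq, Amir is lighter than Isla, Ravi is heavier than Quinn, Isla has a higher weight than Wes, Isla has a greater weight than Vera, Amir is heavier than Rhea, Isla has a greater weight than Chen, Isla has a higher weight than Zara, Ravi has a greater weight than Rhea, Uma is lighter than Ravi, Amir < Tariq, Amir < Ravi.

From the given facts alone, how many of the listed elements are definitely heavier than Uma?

5

The elements the relations force above Uma are Aiko, Tariq, Wes, Ravi, Isla — no chain reaches any other.
That is 5.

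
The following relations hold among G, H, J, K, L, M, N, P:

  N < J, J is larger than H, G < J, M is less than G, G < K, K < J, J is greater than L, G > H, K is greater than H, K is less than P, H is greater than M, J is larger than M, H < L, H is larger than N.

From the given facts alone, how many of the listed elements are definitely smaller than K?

4

Directly below K: H, G.
One step further: N, M (4 so far).
Nothing else is reachable below K; 4 in all.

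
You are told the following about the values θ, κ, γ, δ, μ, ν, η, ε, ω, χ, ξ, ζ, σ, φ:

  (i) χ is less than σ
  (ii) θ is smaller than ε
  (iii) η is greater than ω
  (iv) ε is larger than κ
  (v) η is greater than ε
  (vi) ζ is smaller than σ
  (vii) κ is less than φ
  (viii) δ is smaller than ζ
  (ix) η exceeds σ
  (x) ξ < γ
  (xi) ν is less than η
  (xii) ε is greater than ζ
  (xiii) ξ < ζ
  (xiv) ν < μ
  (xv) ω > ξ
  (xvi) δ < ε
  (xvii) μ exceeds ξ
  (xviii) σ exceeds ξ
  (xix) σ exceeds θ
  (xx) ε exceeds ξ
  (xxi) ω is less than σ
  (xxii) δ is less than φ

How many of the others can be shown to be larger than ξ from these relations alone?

7

Directly above ξ: ω, ζ, ε, σ, γ, μ.
One step further: η (7 so far).
Nothing else is reachable above ξ; 7 in all.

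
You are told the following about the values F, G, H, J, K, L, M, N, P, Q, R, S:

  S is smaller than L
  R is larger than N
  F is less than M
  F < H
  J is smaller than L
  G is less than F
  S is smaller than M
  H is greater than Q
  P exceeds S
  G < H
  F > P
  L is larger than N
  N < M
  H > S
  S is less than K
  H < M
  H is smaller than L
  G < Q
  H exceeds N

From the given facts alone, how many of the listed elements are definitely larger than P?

From P the given relations immediately reach F.
From those, H, M — 3 in total.
From those, L — 4 in total.
No other element is forced above P by the given relations, so the count is 4.

4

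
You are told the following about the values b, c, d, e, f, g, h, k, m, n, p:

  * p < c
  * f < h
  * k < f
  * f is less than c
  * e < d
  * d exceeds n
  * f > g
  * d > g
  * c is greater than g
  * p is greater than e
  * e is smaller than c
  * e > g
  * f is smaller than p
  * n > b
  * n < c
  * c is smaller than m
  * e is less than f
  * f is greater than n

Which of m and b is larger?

Chaining the given relations: b < n < f < p < c < m.
So b < m; m is the larger of the two.

m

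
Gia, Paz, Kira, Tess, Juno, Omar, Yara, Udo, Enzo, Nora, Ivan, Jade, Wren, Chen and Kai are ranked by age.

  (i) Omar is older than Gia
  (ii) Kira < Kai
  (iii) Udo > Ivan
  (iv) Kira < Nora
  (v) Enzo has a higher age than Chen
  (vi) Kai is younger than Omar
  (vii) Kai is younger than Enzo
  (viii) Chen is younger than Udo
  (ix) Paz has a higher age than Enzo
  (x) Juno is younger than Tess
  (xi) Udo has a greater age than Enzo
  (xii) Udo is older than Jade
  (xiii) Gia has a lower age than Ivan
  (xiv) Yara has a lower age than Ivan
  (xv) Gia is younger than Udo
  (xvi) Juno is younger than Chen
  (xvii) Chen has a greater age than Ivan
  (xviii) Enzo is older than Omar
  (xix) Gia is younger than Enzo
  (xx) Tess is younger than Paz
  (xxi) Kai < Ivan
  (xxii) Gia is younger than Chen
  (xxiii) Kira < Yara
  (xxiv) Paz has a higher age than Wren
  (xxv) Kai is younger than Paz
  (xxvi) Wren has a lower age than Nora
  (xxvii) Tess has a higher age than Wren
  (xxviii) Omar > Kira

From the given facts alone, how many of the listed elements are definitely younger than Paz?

11

The elements the relations force below Paz are Kira, Kai, Juno, Yara, Gia, Ivan, Wren, Omar, Chen, Enzo, Tess — no chain reaches any other.
That is 11.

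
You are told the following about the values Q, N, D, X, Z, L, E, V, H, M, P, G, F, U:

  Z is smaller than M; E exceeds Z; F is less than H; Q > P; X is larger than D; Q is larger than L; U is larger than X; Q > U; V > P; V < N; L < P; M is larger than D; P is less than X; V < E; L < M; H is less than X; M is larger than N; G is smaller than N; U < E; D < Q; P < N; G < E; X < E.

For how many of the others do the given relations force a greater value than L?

Directly above L: P, Q, M.
One step further: V, X, N (6 so far).
One step further: U, E (8 so far).
No other element is forced above L by the given relations, so the count is 8.

8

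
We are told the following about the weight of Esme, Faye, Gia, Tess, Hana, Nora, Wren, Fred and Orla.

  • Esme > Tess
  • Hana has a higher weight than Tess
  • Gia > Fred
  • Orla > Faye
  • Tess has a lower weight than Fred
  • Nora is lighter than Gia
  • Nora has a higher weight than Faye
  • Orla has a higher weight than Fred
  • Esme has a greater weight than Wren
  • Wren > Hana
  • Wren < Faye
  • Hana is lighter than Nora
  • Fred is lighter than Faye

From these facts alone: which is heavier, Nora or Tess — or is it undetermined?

Following the relations from Tess: Tess < Hana < Wren < Faye < Nora.
So Nora is heavier.

Nora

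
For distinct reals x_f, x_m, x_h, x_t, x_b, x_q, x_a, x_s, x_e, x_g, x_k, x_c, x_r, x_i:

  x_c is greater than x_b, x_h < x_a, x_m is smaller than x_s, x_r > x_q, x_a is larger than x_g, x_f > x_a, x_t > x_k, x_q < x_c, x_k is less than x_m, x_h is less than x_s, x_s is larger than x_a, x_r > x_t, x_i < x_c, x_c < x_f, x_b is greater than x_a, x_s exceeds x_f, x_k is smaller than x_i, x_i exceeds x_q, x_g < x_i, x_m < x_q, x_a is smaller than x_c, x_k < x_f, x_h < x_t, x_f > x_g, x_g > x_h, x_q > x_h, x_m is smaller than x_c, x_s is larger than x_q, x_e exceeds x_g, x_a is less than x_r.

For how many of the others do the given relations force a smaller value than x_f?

9

From x_f the given relations immediately reach x_k, x_g, x_a, x_c.
From those, x_h, x_m, x_q, x_b, x_i — 9 in total.
Nothing else is reachable below x_f; 9 in all.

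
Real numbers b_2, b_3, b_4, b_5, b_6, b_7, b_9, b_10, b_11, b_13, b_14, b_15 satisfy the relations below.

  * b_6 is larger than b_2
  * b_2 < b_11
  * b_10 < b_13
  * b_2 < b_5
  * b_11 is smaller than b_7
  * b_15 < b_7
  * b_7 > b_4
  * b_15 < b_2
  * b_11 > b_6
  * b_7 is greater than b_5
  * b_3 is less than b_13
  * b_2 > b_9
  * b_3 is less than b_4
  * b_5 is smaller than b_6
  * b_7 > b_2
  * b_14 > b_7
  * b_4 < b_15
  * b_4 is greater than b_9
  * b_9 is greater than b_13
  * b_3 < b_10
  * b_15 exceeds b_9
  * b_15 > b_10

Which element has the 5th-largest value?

Piecing the relations together gives one ordering: b_3 < b_10 < b_13 < b_9 < b_4 < b_15 < b_2 < b_5 < b_6 < b_11 < b_7 < b_14.
The 5th largest is b_5.

b_5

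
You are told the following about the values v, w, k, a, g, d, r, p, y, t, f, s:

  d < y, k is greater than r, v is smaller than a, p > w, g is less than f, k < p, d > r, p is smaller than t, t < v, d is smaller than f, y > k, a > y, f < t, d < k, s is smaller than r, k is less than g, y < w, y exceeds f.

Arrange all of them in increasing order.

s < r < d < k < g < f < y < w < p < t < v < a

The consecutive links are each given: s < r; r < d; d < k; k < g; g < f; f < y; y < w; w < p; p < t; t < v; v < a.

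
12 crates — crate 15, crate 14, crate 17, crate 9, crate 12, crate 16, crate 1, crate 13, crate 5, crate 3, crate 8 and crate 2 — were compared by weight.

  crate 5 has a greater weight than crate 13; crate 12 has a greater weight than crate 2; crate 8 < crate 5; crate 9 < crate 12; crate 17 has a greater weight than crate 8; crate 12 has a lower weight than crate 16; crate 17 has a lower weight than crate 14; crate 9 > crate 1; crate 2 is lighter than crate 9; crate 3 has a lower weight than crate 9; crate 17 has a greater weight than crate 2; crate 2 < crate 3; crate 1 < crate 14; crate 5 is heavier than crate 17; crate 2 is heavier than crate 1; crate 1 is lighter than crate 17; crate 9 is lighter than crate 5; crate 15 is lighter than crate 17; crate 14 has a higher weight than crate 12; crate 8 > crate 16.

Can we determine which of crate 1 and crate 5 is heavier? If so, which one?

crate 5

crate 1 < crate 2 and crate 2 < crate 3 give crate 1 < crate 3.
With crate 3 < crate 9: crate 1 < crate 2 < crate 3 < crate 9.
Then crate 9 < crate 12 extends the chain to crate 12.
Then crate 12 < crate 16 extends the chain to crate 16.
Then crate 16 < crate 8 extends the chain to crate 8.
With crate 8 < crate 17: crate 1 < crate 2 < crate 3 < crate 9 < crate 12 < crate 16 < crate 8 < crate 17.
With crate 17 < crate 5: crate 1 < crate 2 < crate 3 < crate 9 < crate 12 < crate 16 < crate 8 < crate 17 < crate 5.
So crate 5 is heavier.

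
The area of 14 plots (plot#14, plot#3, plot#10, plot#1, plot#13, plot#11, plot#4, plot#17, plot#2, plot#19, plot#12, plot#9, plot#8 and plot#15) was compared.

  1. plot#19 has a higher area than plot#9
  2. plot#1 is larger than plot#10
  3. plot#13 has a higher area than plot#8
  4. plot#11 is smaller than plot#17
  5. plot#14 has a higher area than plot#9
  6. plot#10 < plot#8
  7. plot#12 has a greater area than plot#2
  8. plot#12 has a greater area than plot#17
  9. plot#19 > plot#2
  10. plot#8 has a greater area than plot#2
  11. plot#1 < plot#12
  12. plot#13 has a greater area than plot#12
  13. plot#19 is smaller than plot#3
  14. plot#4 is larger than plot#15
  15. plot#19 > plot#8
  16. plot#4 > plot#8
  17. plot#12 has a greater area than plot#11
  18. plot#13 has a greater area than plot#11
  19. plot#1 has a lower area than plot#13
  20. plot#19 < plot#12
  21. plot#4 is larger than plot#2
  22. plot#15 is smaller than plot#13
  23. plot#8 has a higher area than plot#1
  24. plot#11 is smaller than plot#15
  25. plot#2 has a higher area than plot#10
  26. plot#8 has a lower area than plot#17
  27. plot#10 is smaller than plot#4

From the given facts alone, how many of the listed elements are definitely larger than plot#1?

Directly above plot#1: plot#8, plot#12, plot#13.
One step further: plot#19, plot#17, plot#4 (6 so far).
One step further: plot#3 (7 so far).
No other element is forced above plot#1 by the given relations, so the count is 7.

7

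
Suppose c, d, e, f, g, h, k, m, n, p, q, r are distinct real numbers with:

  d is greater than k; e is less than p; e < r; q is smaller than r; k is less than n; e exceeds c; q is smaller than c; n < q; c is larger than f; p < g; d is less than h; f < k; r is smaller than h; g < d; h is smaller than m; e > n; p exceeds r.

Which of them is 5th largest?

The consecutive relations fix a unique order: f < k < n < q < c < e < r < p < g < d < h < m.
The 5th largest is p.

p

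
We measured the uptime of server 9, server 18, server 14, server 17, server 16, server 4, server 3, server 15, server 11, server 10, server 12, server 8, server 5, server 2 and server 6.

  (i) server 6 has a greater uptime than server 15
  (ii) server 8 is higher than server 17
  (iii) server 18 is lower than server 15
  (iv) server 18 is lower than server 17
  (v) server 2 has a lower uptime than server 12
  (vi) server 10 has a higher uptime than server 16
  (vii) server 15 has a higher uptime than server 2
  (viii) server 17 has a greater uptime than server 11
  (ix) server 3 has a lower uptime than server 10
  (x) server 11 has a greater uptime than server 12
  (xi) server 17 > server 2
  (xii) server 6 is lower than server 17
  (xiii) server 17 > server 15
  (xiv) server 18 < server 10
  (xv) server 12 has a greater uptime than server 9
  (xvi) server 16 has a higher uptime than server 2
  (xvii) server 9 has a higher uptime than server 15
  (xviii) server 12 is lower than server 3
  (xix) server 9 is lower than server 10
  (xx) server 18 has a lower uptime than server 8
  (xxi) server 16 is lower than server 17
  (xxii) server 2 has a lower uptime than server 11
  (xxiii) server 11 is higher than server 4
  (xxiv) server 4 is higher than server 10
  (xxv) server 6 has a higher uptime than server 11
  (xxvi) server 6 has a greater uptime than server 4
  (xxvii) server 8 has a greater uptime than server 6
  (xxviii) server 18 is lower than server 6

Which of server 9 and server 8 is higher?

server 9 < server 12 and server 12 < server 3 give server 9 < server 3.
Then server 3 < server 10 extends the chain to server 10.
With server 10 < server 4: server 9 < server 12 < server 3 < server 10 < server 4.
Then server 4 < server 11 extends the chain to server 11.
With server 11 < server 6: server 9 < server 12 < server 3 < server 10 < server 4 < server 11 < server 6.
With server 6 < server 17: server 9 < server 12 < server 3 < server 10 < server 4 < server 11 < server 6 < server 17.
Then server 17 < server 8 extends the chain to server 8.
So server 9 < server 8; server 8 is the higher of the two.

server 8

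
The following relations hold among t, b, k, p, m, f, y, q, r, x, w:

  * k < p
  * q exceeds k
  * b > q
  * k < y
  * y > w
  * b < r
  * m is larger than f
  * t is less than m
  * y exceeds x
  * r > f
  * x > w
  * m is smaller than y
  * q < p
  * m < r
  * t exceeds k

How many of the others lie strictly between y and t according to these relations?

1

Chaining upward from t reaches: m, r.
Chaining downward from y reaches: k, f, w, m, x.
Strictly between t and y are those in both lists: m — 1 element.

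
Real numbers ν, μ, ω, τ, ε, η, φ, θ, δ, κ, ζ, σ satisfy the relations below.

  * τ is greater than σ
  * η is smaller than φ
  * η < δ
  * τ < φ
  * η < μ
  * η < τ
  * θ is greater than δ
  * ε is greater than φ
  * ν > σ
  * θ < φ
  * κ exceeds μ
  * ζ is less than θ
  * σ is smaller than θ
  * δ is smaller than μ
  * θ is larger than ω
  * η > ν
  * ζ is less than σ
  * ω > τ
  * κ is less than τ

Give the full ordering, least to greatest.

ζ < σ < ν < η < δ < μ < κ < τ < ω < θ < φ < ε

The consecutive links are each given: ζ < σ; σ < ν; ν < η; η < δ; δ < μ; μ < κ; κ < τ; τ < ω; ω < θ; θ < φ; φ < ε.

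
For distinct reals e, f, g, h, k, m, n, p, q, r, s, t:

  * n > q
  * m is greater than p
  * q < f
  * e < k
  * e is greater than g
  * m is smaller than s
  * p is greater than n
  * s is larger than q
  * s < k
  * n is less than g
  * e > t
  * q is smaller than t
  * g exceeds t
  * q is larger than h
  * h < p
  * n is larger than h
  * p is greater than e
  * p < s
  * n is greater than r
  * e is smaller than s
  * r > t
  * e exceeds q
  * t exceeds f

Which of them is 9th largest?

The consecutive relations fix a unique order: h < q < f < t < r < n < g < e < p < m < s < k.
Counting 9 from the largest end gives t.

t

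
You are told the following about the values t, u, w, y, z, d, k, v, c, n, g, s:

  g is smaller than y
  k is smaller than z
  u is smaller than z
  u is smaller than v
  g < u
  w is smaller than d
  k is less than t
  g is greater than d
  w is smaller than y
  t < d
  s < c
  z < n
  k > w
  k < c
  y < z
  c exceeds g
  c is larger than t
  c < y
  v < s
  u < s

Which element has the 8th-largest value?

The consecutive relations fix a unique order: w < k < t < d < g < u < v < s < c < y < z < n.
The 8th largest is g.

g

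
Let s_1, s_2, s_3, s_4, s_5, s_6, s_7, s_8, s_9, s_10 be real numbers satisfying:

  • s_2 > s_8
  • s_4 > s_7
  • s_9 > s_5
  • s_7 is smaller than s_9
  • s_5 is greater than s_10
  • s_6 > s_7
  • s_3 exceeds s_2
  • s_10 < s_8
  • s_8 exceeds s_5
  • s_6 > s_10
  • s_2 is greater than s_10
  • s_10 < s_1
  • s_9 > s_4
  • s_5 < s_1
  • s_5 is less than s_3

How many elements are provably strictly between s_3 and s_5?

2

Chaining upward from s_5 reaches: s_8, s_2, s_1, s_9.
Chaining downward from s_3 reaches: s_10, s_8, s_2.
Strictly between s_5 and s_3 are those in both lists: s_8, s_2 — 2 elements.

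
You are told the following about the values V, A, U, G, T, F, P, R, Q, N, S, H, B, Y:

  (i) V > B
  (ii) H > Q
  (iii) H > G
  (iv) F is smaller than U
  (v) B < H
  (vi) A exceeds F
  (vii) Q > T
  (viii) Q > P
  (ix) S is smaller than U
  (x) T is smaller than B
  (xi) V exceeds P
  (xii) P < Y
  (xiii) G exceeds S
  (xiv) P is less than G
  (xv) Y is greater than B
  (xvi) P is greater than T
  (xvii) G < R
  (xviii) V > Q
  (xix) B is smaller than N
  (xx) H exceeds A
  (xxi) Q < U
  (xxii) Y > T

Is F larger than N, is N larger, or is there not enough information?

Following every chain through F: above F we get U, A, H.
N is not reached, and no chain runs the other way from N to F.
So the given relations leave the order of F and N undetermined.

undetermined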